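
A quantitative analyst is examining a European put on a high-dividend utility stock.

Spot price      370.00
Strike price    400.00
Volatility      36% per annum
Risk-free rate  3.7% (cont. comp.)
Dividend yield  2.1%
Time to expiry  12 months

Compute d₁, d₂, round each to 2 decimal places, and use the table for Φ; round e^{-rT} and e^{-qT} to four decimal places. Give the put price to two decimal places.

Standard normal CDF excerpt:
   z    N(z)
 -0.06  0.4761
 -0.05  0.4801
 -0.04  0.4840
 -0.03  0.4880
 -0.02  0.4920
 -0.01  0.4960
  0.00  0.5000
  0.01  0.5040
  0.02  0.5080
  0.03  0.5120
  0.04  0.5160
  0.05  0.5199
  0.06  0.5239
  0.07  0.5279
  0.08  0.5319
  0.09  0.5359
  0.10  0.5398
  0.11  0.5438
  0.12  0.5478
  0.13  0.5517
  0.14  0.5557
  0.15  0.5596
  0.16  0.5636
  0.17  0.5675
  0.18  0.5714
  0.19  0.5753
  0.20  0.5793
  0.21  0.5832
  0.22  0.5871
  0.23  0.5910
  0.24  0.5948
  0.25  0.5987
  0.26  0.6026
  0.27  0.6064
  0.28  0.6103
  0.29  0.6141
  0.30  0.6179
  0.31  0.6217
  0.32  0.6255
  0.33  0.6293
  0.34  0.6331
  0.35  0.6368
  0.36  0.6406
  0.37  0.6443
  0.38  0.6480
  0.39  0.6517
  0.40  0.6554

65.77

σ√T = 0.36·√1 = 0.3600
d₁ = [ln(370/400) + (0.037 − 0.021 + ½·0.36²)·1] / (σ√T) = (-0.0780 + 0.0808) / 0.3600 = 0.0079 ⇒ 0.01
d₂ = 0.0079 − 0.3600 = -0.3521 ⇒ -0.35
exp(−qT) = exp(−0.021·1) = 0.9792;  exp(−rT) = exp(−0.037·1) = 0.9637
N(−d₂) = N(0.35) = 0.6368;  N(−d₁) = N(-0.01) = 0.4960
P = 400·0.9637·0.6368 − 370·0.9792·0.4960 = 245.4737 − 179.7028 = 65.7709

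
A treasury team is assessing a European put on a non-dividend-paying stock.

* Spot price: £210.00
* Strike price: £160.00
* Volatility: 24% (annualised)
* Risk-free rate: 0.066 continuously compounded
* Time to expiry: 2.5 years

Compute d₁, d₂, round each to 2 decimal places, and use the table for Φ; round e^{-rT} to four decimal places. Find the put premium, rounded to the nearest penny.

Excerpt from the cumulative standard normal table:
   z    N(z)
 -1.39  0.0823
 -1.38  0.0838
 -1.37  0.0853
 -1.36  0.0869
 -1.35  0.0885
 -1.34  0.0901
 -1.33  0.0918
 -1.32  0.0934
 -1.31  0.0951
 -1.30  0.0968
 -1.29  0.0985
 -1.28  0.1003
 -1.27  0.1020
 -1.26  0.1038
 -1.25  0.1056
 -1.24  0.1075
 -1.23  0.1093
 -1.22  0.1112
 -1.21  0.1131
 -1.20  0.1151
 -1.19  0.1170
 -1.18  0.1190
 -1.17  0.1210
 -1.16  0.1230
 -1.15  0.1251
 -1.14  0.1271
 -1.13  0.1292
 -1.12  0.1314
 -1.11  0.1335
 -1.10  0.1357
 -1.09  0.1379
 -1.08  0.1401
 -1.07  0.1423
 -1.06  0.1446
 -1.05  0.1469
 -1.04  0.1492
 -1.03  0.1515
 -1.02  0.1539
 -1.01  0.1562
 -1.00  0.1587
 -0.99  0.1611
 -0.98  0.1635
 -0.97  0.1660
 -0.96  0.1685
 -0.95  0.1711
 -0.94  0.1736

σ√T = 0.24·√2.5 = 0.3795
d₁ = [ln(210/160) + (0.066 + 0.24²/2)·2.5] / 0.3795 = [0.2719 + 0.2370] / 0.3795 = 1.3412 ≈ 1.34
d₂ = d₁ − σ√T = 1.3412 − 0.3795 = 0.9617 ≈ 0.96
e^(−rT) = e^(−0.066·2.5) = 0.8479
P = 160·0.8479·N(-0.96) − 210·N(-1.34) = 160·0.8479·0.1685 − 210·0.0901 = 22.8594 − 18.9210 = 3.9384

£3.94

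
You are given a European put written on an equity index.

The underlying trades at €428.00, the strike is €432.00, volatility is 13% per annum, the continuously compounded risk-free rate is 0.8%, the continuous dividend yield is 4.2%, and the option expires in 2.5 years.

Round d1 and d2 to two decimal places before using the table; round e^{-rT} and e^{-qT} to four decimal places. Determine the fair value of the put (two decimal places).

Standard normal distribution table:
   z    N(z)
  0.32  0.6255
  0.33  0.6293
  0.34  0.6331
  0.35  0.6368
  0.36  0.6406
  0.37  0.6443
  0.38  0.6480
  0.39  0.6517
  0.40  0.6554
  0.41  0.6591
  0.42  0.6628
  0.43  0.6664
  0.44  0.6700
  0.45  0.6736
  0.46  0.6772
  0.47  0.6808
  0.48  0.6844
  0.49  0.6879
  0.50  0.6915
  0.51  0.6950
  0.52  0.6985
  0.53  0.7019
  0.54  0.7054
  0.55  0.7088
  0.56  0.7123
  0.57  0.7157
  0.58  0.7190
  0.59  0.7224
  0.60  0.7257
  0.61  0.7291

€54.78

σ√T = 0.13 × 1.5811 = 0.2055
d₁ = [ln(428/432) + (0.008 − 0.042 + 0.13²/2)·2.5] / 0.2055 = [-0.0093 − 0.0639] / 0.2055 = -0.3560 ≈ -0.36
d₂ = d₁ − σ√T = -0.3560 − 0.2055 = -0.5616 ≈ -0.56
exp(−qT) = exp(−0.042·2.5) = 0.9003;  exp(−rT) = exp(−0.008·2.5) = 0.9802
P = 432·0.9802·N(0.56) − 428·0.9003·N(0.36) = 432·0.9802·0.7123 − 428·0.9003·0.6406 = 301.6209 − 246.8414 = 54.7795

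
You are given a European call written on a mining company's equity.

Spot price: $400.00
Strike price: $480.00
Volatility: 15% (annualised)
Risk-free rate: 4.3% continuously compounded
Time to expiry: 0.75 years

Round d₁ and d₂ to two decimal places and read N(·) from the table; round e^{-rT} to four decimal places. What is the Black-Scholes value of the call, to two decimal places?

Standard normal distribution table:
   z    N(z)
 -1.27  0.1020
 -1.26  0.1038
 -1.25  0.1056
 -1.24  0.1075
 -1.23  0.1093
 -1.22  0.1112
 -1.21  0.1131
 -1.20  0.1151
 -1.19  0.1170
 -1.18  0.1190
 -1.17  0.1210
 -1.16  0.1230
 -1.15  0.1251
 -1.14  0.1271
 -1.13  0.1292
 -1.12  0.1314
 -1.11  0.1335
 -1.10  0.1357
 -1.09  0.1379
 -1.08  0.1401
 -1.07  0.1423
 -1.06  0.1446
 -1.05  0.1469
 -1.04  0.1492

σ√T = 0.15·√0.75 = 0.1299
ln(S/K) + (r + σ²/2)T = ln(400/480) + (0.043 + 0.15²/2)·0.75 = -0.1823 + 0.0407 = -0.1416
d₁ = -0.1416 / 0.1299 = -1.0903 → -1.09
d₂ = d₁ − σ√T = -1.0903 − 0.1299 = -1.2202 → -1.22
exp(−rT) = exp(−0.043·0.75) = 0.9683
N(d₁) = N(-1.09) = 0.1379;  N(d₂) = N(-1.22) = 0.1112
C = 400·0.1379 − 480·0.9683·0.1112 = 55.1600 − 51.6840 = 3.4760

$3.48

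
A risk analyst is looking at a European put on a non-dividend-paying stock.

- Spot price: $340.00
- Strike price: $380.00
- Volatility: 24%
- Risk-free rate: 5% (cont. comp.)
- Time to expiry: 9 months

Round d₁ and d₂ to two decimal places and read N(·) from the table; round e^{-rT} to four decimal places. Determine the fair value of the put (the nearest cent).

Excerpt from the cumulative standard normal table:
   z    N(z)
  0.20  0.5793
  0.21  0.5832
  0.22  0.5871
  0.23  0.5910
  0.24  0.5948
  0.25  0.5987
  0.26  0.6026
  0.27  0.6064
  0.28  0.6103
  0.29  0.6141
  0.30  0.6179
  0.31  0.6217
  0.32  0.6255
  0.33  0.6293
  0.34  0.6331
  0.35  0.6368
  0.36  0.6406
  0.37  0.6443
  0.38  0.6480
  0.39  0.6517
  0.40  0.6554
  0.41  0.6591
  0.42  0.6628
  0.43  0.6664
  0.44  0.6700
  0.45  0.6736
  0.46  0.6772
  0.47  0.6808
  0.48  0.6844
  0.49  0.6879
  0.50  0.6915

$44.31

σ√T = 0.24·√0.75 = 0.2078
d₁ = [ln(340/380) + (0.05 + ½·0.24²)·0.75] / (σ√T) = (-0.1112 + 0.0591) / 0.2078 = -0.2508 → -0.25
d₂ = -0.2508 − 0.2078 = -0.4586 → -0.46
exp(−rT) = exp(−0.05·0.75) = 0.9632
P = 380·0.9632·N(0.46) − 340·N(0.25) = 380·0.9632·0.6772 − 340·0.5987 = 247.8660 − 203.5580 = 44.3080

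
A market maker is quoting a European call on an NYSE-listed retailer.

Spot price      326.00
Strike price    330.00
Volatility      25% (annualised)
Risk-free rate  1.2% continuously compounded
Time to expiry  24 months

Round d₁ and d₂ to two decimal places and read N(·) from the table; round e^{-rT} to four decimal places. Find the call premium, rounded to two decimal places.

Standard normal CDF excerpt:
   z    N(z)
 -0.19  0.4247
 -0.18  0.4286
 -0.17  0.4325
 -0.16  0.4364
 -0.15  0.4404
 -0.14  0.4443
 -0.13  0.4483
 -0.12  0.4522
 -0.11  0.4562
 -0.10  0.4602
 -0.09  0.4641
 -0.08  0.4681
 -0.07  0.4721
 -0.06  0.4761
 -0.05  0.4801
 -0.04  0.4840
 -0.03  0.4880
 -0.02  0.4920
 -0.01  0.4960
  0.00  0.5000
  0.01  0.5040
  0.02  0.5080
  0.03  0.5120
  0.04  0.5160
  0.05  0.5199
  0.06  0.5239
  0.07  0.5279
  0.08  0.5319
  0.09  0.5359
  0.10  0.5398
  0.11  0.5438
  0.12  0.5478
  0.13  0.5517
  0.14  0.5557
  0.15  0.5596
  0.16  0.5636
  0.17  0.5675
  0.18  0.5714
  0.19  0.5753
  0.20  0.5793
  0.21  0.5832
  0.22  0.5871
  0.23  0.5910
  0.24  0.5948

46.98

σ√T = 0.25·√2 = 0.3536
ln(S/K) + (r + σ²/2)T = ln(326/330) + (0.012 + 0.25²/2)·2 = -0.0122 + 0.0865 = 0.0743
d₁ = 0.0743 / 0.3536 = 0.2102 → 0.21
d₂ = d₁ − σ√T = 0.2102 − 0.3536 = -0.1434 → -0.14
exp(−rT) = exp(−0.012·2) = 0.9763
C = 326·N(0.21) − 330·0.9763·N(-0.14) = 326·0.5832 − 330·0.9763·0.4443 = 190.1232 − 143.1441 = 46.9791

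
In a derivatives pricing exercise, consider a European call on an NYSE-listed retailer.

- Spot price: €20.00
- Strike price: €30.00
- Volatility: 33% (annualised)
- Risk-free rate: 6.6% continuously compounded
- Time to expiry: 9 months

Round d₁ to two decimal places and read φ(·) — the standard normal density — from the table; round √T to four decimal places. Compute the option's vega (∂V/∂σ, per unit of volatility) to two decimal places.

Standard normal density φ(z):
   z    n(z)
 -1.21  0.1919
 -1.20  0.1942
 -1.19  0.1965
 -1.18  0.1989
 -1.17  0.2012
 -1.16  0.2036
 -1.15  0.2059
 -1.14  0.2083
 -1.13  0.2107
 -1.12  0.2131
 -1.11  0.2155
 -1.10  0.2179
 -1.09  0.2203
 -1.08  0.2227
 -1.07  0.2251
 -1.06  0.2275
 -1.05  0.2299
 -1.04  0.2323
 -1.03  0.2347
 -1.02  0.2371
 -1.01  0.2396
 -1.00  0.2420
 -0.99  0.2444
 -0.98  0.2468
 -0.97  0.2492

3.77

T = 0.75;  σ√T = 0.2858
d₁ = [ln(20/30) + (0.066 + 0.33²/2)·0.75] / 0.2858 = [-0.4055 + 0.0903] / 0.2858 = -1.1027 ⇒ -1.10
√T = √0.75 = 0.8660
φ(d₁) = φ(-1.10) = 0.2179
vega = S·φ(d₁)·√T = 20·0.2179·0.8660 = 3.7740
(Vega is the same for a European call and put with the same parameters.)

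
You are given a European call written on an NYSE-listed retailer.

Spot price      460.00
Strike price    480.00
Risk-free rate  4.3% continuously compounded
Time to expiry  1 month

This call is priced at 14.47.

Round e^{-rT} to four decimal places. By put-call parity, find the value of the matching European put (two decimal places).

e^(−rT) = e^(−0.043·0.08333) = 0.9964
Put-call parity: C − P = S − K·e^(−rT) = 460 − 480·0.9964 = 460 − 478.2720 = -18.2720
P = C − (C − P) = 14.47 − (-18.2720) = 32.7420

32.74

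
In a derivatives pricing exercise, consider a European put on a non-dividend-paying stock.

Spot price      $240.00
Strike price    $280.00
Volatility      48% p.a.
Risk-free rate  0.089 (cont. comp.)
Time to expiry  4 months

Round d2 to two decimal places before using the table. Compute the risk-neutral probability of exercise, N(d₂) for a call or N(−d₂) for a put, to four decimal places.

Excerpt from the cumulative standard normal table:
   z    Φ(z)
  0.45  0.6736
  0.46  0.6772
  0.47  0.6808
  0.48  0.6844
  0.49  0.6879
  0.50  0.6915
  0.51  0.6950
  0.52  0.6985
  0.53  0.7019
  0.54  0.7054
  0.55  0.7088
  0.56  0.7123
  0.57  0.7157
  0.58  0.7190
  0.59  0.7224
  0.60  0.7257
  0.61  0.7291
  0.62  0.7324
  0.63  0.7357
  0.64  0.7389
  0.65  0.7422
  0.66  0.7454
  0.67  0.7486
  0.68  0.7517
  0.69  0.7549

0.7224

σ√T = 0.48·√0.3333 = 0.2771
d₁ = [ln(240/280) + (0.089 + 0.48²/2)·0.3333] / 0.2771 = [-0.1542 + 0.0681] / 0.2771 = -0.3106 ≈ -0.31
d₂ = d₁ − σ√T = -0.3106 − 0.2771 = -0.5878 ≈ -0.59
Pr(exercise) under Q = N(−d₂) = N(0.59) = 0.7224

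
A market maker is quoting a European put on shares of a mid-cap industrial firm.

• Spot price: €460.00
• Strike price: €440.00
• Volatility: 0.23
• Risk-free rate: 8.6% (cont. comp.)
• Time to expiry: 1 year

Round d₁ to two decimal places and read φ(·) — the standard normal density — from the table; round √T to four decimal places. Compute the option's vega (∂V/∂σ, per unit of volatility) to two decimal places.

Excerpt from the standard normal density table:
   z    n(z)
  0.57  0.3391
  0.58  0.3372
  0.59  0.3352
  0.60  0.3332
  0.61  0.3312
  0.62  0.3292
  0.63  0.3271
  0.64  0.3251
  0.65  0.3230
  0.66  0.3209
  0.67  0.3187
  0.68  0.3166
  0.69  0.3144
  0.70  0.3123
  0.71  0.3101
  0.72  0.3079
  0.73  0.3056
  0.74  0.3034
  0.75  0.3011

145.64

σ√T = 0.23·√1 = 0.2300
d₁ = [ln(460/440) + (0.086 + ½·0.23²)·1] / (σ√T) = (0.0445 + 0.1124) / 0.2300 = 0.6822 which rounds to 0.68
√T = √1 = 1.0000
φ(d₁) = φ(0.68) = 0.3166
vega = S·φ(d₁)·√T = 460·0.3166·1.0000 = 145.6360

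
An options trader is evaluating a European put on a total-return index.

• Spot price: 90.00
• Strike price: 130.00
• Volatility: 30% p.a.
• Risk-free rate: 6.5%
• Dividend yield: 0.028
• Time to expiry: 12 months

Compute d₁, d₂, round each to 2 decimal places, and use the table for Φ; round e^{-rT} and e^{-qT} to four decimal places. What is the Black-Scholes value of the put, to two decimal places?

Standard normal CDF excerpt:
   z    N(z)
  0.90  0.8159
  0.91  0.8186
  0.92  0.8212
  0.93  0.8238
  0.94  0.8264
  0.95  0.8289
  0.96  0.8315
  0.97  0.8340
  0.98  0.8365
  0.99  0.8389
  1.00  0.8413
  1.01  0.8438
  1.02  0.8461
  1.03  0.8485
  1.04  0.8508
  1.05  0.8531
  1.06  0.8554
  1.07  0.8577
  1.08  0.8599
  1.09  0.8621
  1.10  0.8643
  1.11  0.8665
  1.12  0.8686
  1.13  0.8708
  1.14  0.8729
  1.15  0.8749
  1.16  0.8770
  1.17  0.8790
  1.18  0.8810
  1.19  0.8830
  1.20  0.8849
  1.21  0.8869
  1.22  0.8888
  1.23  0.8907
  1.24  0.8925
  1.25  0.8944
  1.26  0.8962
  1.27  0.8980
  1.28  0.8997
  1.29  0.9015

36.42

σ√T = 0.3 × 1.0000 = 0.3000
d₁ = [ln(90/130) + (0.065 − 0.028 + 0.3²/2)·1] / 0.3000 = [-0.3677 + 0.0820] / 0.3000 = -0.9524 which rounds to -0.95
d₂ = d₁ − σ√T = -0.9524 − 0.3000 = -1.2524 which rounds to -1.25
exp(−qT) = exp(−0.028·1) = 0.9724;  exp(−rT) = exp(−0.065·1) = 0.9371
P = 130·0.9371·N(1.25) − 90·0.9724·N(0.95) = 130·0.9371·0.8944 − 90·0.9724·0.8289 = 108.9585 − 72.5420 = 36.4165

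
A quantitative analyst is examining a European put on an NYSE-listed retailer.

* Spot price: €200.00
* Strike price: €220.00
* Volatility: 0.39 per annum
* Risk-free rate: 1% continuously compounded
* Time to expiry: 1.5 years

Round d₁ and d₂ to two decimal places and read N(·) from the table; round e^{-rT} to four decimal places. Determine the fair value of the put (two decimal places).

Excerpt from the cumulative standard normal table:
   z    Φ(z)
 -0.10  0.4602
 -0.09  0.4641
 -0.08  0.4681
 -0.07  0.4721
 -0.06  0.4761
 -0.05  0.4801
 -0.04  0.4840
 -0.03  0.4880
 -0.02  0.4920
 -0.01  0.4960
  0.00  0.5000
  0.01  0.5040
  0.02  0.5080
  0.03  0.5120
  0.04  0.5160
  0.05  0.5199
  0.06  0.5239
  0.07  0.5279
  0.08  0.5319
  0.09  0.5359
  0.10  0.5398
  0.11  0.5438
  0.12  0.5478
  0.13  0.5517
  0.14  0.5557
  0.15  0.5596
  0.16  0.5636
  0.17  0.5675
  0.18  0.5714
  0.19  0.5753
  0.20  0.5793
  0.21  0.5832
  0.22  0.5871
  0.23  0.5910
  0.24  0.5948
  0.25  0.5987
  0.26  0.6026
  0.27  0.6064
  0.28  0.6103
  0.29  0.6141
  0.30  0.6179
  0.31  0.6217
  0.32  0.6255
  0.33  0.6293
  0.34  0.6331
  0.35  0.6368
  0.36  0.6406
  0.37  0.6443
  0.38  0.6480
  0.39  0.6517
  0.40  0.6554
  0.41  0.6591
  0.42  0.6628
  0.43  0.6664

€48.42

σ√T = 0.39·√1.5 = 0.4777
d₁ = [ln(200/220) + (0.01 + ½·0.39²)·1.5] / (σ√T) = (-0.0953 + 0.1291) / 0.4777 = 0.0707 → 0.07
d₂ = 0.0707 − 0.4777 = -0.4070 → -0.41
exp(−rT) = exp(−0.01·1.5) = 0.9851
N(−d₂) = N(0.41) = 0.6591;  N(−d₁) = N(-0.07) = 0.4721
P = 220·0.9851·0.6591 − 200·0.4721 = 142.8415 − 94.4200 = 48.4215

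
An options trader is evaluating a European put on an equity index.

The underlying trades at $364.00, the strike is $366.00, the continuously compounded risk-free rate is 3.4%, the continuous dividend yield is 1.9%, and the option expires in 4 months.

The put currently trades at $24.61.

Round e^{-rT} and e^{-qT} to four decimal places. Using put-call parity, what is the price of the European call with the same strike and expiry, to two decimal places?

e^(−qT) = e^(−0.019·0.3333) = 0.9937;  e^(−rT) = e^(−0.034·0.3333) = 0.9887
Put-call parity: C − P = S·e^(−qT) − K·e^(−rT) = 364·0.9937 − 366·0.9887 = 361.7068 − 361.8642 = -0.1574
C = P + (C − P) = 24.61 + (-0.1574) = 24.4526

$24.45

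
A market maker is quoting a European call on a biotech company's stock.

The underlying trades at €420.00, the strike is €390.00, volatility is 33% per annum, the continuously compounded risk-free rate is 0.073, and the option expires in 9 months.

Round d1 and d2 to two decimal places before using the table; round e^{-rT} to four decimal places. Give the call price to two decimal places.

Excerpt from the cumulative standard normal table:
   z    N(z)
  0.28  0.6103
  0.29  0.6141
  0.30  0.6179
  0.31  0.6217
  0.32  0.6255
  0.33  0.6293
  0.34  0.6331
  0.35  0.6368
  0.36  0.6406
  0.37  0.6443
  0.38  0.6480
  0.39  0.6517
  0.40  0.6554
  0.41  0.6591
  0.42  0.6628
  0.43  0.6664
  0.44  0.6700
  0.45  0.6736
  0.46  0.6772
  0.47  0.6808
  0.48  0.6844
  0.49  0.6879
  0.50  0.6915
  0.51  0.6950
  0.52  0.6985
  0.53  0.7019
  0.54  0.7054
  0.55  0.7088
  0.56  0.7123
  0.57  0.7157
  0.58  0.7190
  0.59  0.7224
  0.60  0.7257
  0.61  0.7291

€73.87

σ√T = 0.33 × 0.8660 = 0.2858
d₁ = [ln(420/390) + (0.073 + ½·0.33²)·0.75] / (σ√T) = (0.0741 + 0.0956) / 0.2858 = 0.5938 ⇒ 0.59
d₂ = 0.5938 − 0.2858 = 0.3080 ⇒ 0.31
exp(−rT) = exp(−0.073·0.75) = 0.9467
N(d₁) = N(0.59) = 0.7224;  N(d₂) = N(0.31) = 0.6217
C = 420·0.7224 − 390·0.9467·0.6217 = 303.4080 − 229.5397 = 73.8683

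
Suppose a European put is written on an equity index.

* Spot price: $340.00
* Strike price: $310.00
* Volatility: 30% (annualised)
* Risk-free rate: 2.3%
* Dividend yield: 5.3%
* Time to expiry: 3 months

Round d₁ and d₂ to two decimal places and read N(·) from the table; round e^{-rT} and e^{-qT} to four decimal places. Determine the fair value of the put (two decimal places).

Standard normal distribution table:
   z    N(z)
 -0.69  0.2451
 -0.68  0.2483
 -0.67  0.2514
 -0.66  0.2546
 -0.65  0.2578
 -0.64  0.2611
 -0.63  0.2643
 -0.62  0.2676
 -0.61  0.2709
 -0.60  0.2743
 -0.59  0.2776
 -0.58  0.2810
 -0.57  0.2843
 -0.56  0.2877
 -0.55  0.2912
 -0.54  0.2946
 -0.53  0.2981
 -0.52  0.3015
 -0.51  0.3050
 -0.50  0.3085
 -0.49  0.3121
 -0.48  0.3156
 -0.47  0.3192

$8.60

T = 0.25;  σ√T = 0.1500
d₁ = [ln(340/310) + (0.023 − 0.053 + 0.3²/2)·0.25] / 0.1500 = [0.0924 + 0.0037] / 0.1500 = 0.6408 → 0.64
d₂ = d₁ − σ√T = 0.6408 − 0.1500 = 0.4908 → 0.49
exp(−qT) = exp(−0.053·0.25) = 0.9868;  exp(−rT) = exp(−0.023·0.25) = 0.9943
N(−d₂) = N(-0.49) = 0.3121;  N(−d₁) = N(-0.64) = 0.2611
P = 310·0.9943·0.3121 − 340·0.9868·0.2611 = 96.1995 − 87.6022 = 8.5973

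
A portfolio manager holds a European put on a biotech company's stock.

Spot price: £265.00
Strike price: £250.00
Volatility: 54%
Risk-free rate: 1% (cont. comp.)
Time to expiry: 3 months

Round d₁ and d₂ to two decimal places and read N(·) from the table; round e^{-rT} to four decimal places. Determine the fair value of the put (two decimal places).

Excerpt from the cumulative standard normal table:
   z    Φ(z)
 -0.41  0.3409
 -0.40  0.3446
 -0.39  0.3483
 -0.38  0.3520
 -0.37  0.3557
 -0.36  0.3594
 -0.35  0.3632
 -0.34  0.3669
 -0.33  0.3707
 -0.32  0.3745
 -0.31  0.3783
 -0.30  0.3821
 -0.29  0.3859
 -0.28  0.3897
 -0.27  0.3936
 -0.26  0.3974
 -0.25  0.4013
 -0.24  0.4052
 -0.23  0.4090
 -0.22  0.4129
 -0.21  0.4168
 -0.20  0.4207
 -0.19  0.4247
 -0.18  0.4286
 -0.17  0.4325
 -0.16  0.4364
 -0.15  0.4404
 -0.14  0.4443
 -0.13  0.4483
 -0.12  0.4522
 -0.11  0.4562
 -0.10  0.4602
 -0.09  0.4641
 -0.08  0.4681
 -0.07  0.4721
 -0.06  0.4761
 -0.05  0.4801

£20.49

T = 0.25;  σ√T = 0.2700
d₁ = [ln(265/250) + (0.01 + ½·0.54²)·0.25] / (σ√T) = (0.0583 + 0.0390) / 0.2700 = 0.3601 ≈ 0.36
d₂ = 0.3601 − 0.2700 = 0.0901 ≈ 0.09
e^(−rT) = e^(−0.01·0.25) = 0.9975
P = 250·0.9975·N(-0.09) − 265·N(-0.36) = 250·0.9975·0.4641 − 265·0.3594 = 115.7349 − 95.2410 = 20.4939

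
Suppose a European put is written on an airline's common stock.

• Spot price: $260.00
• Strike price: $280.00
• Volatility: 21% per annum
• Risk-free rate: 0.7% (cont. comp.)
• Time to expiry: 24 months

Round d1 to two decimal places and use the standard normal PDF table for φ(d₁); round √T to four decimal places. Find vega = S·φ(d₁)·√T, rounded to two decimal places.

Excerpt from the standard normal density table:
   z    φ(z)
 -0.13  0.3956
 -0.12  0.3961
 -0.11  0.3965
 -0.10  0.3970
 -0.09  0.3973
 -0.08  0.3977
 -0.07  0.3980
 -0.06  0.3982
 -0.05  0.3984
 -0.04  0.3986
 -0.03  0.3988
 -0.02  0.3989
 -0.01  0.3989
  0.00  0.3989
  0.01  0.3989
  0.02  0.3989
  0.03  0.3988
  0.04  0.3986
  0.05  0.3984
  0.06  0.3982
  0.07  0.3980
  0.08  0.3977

146.49

σ√T = 0.21 × 1.4142 = 0.2970
d₁ = [ln(260/280) + (0.007 + ½·0.21²)·2] / (σ√T) = (-0.0741 + 0.0581) / 0.2970 = -0.0539 ⇒ -0.05
√T = √2 = 1.4142
φ(d₁) = φ(-0.05) = 0.3984
vega = S·φ(d₁)·√T = 260·0.3984·1.4142 = 146.4885
(Call and put vega coincide under Black-Scholes.)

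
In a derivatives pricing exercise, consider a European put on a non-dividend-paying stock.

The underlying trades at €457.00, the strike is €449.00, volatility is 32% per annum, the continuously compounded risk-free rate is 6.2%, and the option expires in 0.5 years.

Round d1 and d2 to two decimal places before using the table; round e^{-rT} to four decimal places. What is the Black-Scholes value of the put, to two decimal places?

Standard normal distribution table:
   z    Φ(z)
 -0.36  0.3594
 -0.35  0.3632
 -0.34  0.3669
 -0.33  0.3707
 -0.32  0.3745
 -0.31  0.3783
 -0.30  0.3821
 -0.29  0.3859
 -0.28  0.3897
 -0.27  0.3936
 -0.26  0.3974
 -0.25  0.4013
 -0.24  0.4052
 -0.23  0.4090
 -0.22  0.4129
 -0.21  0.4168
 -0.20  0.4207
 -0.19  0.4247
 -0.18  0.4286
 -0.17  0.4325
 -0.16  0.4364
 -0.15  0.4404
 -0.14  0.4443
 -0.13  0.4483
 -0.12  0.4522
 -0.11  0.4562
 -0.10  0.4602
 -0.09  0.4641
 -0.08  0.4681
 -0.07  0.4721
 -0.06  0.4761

€30.92

σ√T = 0.32·√0.5 = 0.2263
d₁ = [ln(457/449) + (0.062 + ½·0.32²)·0.5] / (σ√T) = (0.0177 + 0.0566) / 0.2263 = 0.3282 ⇒ 0.33
d₂ = 0.3282 − 0.2263 = 0.1019 ⇒ 0.10
exp(−rT) = exp(−0.062·0.5) = 0.9695
N(−d₂) = N(-0.10) = 0.4602;  N(−d₁) = N(-0.33) = 0.3707
P = 449·0.9695·0.4602 − 457·0.3707 = 200.3276 − 169.4099 = 30.9177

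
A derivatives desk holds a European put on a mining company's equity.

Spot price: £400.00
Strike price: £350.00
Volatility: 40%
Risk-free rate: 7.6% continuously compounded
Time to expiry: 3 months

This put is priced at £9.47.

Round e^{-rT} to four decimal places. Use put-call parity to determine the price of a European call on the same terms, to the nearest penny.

exp(−rT) = exp(−0.076·0.25) = 0.9812
Put-call parity: C − P = S − K·e^(−rT) = 400 − 350·0.9812 = 400 − 343.4200 = 56.5800
C = P + (C − P) = 9.47 + (56.5800) = 66.0500

£66.05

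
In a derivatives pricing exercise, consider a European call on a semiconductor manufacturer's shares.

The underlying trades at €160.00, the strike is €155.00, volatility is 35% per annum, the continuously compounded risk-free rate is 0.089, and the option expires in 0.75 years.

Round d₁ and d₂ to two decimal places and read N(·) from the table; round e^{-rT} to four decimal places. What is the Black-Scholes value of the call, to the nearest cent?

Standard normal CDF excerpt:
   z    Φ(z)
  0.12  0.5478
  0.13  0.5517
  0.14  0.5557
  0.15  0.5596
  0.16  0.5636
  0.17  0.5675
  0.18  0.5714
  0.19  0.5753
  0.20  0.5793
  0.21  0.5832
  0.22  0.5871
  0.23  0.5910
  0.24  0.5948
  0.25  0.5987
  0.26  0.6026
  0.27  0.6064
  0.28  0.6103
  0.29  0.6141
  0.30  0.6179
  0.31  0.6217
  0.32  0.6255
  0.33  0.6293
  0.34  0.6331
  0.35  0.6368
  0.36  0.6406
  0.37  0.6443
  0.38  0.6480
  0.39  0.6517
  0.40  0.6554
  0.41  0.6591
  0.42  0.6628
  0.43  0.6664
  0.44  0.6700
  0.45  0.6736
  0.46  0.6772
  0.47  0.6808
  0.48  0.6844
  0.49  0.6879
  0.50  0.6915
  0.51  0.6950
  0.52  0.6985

σ√T = 0.35·√0.75 = 0.3031
d₁ = [ln(160/155) + (0.089 + 0.35²/2)·0.75] / 0.3031 = [0.0317 + 0.1127] / 0.3031 = 0.4765 ⇒ 0.48
d₂ = d₁ − σ√T = 0.4765 − 0.3031 = 0.1734 ⇒ 0.17
exp(−rT) = exp(−0.089·0.75) = 0.9354
N(d₁) = N(0.48) = 0.6844;  N(d₂) = N(0.17) = 0.5675
C = 160·0.6844 − 155·0.9354·0.5675 = 109.5040 − 82.2801 = 27.2239

€27.22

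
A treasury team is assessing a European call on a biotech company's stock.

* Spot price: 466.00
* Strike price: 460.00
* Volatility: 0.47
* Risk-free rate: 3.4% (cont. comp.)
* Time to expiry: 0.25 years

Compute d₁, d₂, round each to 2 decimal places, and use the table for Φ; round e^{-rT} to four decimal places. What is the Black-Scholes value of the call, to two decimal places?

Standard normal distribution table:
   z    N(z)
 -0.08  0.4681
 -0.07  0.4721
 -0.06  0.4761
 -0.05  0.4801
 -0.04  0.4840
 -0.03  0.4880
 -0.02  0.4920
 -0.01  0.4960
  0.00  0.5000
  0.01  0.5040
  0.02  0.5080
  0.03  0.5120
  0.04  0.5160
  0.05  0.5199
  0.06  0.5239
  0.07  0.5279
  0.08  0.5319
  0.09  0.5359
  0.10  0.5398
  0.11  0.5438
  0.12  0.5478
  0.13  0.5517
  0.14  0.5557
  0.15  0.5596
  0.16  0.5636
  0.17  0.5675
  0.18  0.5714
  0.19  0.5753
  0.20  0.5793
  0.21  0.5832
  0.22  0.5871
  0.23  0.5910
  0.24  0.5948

T = 0.25;  σ√T = 0.2350
d₁ = [ln(466/460) + (0.034 + 0.47²/2)·0.25] / 0.2350 = [0.0130 + 0.0361] / 0.2350 = 0.2088 ⇒ 0.21
d₂ = d₁ − σ√T = 0.2088 − 0.2350 = -0.0262 ⇒ -0.03
exp(−rT) = exp(−0.034·0.25) = 0.9915
N(d₁) = N(0.21) = 0.5832;  N(d₂) = N(-0.03) = 0.4880
C = 466·0.5832 − 460·0.9915·0.4880 = 271.7712 − 222.5719 = 49.1993

49.20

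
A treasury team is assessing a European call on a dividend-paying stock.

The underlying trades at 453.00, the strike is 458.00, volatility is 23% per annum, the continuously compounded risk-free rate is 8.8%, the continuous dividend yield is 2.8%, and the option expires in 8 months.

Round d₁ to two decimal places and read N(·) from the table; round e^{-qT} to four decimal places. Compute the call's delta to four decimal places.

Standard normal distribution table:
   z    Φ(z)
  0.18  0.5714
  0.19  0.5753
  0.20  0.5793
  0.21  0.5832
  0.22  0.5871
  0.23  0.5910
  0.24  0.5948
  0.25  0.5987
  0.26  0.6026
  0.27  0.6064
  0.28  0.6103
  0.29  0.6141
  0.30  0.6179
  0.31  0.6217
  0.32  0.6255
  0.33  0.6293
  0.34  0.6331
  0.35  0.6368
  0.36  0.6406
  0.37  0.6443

0.5876

T = 0.6667;  σ√T = 0.1878
ln(S/K) + (r − q + σ²/2)T = ln(453/458) + (0.088 − 0.028 + 0.23²/2)·0.6667 = -0.0110 + 0.0576 = 0.0467
d₁ = 0.0467 / 0.1878 = 0.2484 ⇒ 0.25
N(d₁) = N(0.25) = 0.5987
Δ_call = e^(−qT)·N(d₁) = 0.9815·0.5987 = 0.5876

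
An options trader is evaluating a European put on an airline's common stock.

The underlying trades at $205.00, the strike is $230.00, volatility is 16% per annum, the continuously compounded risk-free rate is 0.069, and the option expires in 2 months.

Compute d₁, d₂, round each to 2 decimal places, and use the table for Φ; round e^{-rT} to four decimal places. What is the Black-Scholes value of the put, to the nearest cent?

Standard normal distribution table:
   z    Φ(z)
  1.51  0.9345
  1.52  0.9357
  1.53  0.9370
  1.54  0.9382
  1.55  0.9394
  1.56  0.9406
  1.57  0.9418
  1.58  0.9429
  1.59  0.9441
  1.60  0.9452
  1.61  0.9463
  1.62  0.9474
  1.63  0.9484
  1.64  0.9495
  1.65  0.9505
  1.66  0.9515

$22.84

T = 0.1667;  σ√T = 0.0653
d₁ = [ln(205/230) + (0.069 + ½·0.16²)·0.1667] / (σ√T) = (-0.1151 + 0.0136) / 0.0653 = -1.5529 ≈ -1.55
d₂ = -1.5529 − 0.0653 = -1.6182 ≈ -1.62
e^(−rT) = e^(−0.069·0.1667) = 0.9886
N(−d₂) = N(1.62) = 0.9474;  N(−d₁) = N(1.55) = 0.9394
P = 230·0.9886·0.9474 − 205·0.9394 = 215.4179 − 192.5770 = 22.8409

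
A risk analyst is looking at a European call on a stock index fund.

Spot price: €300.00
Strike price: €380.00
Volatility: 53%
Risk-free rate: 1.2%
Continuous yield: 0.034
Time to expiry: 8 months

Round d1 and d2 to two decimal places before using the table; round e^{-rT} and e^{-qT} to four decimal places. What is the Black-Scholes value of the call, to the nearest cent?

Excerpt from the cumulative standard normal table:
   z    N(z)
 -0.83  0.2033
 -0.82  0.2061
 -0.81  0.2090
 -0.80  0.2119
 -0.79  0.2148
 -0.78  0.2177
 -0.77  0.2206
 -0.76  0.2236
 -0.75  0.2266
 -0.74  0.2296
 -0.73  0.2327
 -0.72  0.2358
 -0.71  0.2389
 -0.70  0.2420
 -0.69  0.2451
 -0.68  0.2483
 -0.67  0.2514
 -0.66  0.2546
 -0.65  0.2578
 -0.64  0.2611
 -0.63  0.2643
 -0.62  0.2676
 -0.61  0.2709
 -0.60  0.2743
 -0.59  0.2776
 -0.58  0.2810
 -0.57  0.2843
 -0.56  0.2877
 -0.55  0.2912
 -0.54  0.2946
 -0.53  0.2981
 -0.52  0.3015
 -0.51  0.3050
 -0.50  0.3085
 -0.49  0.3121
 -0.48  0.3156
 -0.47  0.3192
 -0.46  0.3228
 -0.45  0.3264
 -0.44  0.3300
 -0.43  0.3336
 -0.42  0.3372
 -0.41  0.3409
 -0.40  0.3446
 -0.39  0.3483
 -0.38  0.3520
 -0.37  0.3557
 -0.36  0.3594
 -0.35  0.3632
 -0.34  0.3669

€25.53

T = 0.6667;  σ√T = 0.4327
d₁ = [ln(300/380) + (0.012 − 0.034 + 0.53²/2)·0.6667] / 0.4327 = [-0.2364 + 0.0790] / 0.4327 = -0.3638 ≈ -0.36
d₂ = d₁ − σ√T = -0.3638 − 0.4327 = -0.7965 ≈ -0.80
e^(−qT) = e^(−0.034·0.6667) = 0.9776;  e^(−rT) = e^(−0.012·0.6667) = 0.9920
N(d₁) = N(-0.36) = 0.3594;  N(d₂) = N(-0.80) = 0.2119
C = 300·0.9776·0.3594 − 380·0.9920·0.2119 = 105.4048 − 79.8778 = 25.5270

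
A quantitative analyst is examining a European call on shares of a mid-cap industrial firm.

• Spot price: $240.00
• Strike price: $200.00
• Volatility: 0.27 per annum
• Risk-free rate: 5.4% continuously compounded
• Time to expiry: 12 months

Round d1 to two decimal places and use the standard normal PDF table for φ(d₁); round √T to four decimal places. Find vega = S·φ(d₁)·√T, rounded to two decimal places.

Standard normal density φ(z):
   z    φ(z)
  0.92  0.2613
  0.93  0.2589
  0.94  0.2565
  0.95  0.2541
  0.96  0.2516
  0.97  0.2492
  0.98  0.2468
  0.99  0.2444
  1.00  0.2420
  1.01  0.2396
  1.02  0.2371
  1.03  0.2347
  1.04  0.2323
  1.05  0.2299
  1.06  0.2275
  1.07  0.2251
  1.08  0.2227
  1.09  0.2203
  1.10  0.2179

σ√T = 0.27 × 1.0000 = 0.2700
ln(S/K) + (r + σ²/2)T = ln(240/200) + (0.054 + 0.27²/2)·1 = 0.1823 + 0.0905 = 0.2728
d₁ = 0.2728 / 0.2700 = 1.0103 ⇒ 1.01
√T = √1 = 1.0000
φ(d₁) = φ(1.01) = 0.2396
vega = S·φ(d₁)·√T = 240·0.2396·1.0000 = 57.5040
(Call and put vega coincide under Black-Scholes.)

57.50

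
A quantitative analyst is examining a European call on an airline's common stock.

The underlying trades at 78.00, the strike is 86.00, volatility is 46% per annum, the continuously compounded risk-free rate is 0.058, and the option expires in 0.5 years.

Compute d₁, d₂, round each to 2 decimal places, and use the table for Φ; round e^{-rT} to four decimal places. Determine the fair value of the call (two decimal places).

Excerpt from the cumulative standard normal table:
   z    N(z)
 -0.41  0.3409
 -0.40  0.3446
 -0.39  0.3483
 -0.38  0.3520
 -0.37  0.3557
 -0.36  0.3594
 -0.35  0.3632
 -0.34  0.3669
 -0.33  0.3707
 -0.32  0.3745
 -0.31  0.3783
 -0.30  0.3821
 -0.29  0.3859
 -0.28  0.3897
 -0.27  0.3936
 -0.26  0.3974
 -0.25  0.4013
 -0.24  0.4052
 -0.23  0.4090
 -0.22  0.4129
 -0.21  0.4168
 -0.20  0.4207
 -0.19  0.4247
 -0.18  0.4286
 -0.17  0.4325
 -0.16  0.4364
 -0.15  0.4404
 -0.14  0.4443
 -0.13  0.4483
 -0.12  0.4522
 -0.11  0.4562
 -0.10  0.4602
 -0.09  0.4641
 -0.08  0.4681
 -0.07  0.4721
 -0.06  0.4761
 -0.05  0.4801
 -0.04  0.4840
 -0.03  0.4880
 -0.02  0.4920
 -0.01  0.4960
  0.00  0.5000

7.73

σ√T = 0.46 × 0.7071 = 0.3253
d₁ = [ln(78/86) + (0.058 + ½·0.46²)·0.5] / (σ√T) = (-0.0976 + 0.0819) / 0.3253 = -0.0484 which rounds to -0.05
d₂ = -0.0484 − 0.3253 = -0.3737 which rounds to -0.37
exp(−rT) = exp(−0.058·0.5) = 0.9714
N(d₁) = N(-0.05) = 0.4801;  N(d₂) = N(-0.37) = 0.3557
C = 78·0.4801 − 86·0.9714·0.3557 = 37.4478 − 29.7153 = 7.7325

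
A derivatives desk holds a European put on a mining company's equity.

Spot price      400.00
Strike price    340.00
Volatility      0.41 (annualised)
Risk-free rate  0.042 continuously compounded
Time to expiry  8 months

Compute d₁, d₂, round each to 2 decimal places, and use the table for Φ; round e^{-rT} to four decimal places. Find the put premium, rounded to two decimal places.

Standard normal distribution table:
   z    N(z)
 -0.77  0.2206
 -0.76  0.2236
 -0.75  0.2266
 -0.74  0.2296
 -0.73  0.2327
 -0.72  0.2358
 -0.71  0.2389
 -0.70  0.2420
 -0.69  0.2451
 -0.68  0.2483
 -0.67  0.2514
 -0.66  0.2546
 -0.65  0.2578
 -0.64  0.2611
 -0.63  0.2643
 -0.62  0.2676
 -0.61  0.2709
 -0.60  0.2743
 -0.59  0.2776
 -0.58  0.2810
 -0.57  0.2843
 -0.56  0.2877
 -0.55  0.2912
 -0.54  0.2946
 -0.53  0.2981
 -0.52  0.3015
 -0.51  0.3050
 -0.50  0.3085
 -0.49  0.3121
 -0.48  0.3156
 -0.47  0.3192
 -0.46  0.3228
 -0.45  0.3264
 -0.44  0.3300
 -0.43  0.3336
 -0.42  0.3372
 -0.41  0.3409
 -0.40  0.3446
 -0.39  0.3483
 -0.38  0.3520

T = 0.6667;  σ√T = 0.3348
d₁ = [ln(400/340) + (0.042 + ½·0.41²)·0.6667] / (σ√T) = (0.1625 + 0.0840) / 0.3348 = 0.7365 ≈ 0.74
d₂ = 0.7365 − 0.3348 = 0.4017 ≈ 0.40
exp(−rT) = exp(−0.042·0.6667) = 0.9724
P = 340·0.9724·N(-0.40) − 400·N(-0.74) = 340·0.9724·0.3446 − 400·0.2296 = 113.9303 − 91.8400 = 22.0903

22.09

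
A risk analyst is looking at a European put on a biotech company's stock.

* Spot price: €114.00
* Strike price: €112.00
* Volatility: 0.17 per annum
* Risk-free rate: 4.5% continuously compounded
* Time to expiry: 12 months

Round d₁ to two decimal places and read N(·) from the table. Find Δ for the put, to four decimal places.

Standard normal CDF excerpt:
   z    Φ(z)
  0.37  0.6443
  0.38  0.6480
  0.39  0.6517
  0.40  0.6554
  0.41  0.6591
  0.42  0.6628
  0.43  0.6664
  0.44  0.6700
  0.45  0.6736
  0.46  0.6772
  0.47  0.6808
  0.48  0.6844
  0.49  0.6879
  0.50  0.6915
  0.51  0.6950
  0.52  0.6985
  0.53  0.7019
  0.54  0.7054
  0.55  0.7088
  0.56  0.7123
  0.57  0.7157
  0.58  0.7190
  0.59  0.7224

-0.3264

T = 1;  σ√T = 0.1700
d₁ = [ln(114/112) + (0.045 + 0.17²/2)·1] / 0.1700 = [0.0177 + 0.0595] / 0.1700 = 0.4538 ⇒ 0.45
N(d₁) = N(0.45) = 0.6736
Δ_put = N(d₁) − 1 = 0.6736 − 1 = -0.3264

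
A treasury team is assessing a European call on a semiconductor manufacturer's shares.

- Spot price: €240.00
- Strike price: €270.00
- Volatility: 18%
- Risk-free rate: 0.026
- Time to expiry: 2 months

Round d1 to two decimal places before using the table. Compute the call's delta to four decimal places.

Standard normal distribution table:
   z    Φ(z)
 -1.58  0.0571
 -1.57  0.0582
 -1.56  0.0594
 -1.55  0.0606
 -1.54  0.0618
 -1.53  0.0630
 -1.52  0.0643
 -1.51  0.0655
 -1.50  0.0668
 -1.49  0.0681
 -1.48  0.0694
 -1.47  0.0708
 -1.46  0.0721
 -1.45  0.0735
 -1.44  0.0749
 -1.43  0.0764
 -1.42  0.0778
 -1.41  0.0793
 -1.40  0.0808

0.0655

σ√T = 0.18·√0.1667 = 0.0735
ln(S/K) + (r + σ²/2)T = ln(240/270) + (0.026 + 0.18²/2)·0.1667 = -0.1178 + 0.0070 = -0.1107
d₁ = -0.1107 / 0.0735 = -1.5071 ≈ -1.51
N(d₁) = N(-1.51) = 0.0655
Δ_call = N(d₁) = 0.0655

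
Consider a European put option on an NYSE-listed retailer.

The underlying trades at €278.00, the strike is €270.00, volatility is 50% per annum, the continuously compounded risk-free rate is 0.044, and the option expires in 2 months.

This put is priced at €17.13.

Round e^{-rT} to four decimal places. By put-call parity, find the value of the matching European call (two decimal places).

exp(−rT) = exp(−0.044·0.1667) = 0.9927
Put-call parity: C − P = S − K·e^(−rT) = 278 − 270·0.9927 = 278 − 268.0290 = 9.9710
C = P + (C − P) = 17.13 + (9.9710) = 27.1010

€27.10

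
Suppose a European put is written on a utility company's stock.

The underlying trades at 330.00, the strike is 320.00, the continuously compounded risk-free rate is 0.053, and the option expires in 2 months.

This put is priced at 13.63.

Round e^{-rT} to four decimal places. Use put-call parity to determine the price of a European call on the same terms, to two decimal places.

e^(−rT) = e^(−0.053·0.1667) = 0.9912
Put-call parity: C − P = S − K·e^(−rT) = 330 − 320·0.9912 = 330 − 317.1840 = 12.8160
C = P + (C − P) = 13.63 + (12.8160) = 26.4460

26.45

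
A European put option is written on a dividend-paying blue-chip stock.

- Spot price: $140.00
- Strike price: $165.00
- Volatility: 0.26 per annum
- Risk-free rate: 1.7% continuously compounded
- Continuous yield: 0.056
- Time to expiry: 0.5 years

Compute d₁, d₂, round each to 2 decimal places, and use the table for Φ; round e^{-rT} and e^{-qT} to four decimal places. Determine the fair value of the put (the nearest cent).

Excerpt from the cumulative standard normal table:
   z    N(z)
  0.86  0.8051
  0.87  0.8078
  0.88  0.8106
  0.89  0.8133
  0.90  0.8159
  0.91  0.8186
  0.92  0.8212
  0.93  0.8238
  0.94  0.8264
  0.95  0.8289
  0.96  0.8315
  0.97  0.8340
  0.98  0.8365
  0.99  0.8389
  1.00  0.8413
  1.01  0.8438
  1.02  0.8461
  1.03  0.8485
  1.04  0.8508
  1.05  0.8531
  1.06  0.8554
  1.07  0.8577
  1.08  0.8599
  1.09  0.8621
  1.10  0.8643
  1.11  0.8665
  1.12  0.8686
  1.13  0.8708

$29.60

σ√T = 0.26 × 0.7071 = 0.1838
d₁ = [ln(140/165) + (0.017 − 0.056 + 0.26²/2)·0.5] / 0.1838 = [-0.1643 − 0.0026] / 0.1838 = -0.9078 ⇒ -0.91
d₂ = d₁ − σ√T = -0.9078 − 0.1838 = -1.0917 ⇒ -1.09
exp(−qT) = exp(−0.056·0.5) = 0.9724;  exp(−rT) = exp(−0.017·0.5) = 0.9915
N(−d₂) = N(1.09) = 0.8621;  N(−d₁) = N(0.91) = 0.8186
P = 165·0.9915·0.8621 − 140·0.9724·0.8186 = 141.0374 − 111.4409 = 29.5965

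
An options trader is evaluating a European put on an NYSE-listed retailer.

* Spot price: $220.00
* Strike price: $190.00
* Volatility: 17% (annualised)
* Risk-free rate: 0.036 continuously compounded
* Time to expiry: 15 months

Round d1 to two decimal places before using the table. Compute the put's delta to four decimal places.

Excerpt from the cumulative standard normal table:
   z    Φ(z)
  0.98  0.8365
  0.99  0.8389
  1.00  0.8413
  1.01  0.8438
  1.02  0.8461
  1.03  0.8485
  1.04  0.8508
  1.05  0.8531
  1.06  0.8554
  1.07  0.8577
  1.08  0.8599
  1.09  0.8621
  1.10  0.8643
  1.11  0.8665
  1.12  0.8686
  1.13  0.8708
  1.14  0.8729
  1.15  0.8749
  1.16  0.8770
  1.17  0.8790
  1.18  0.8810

-0.1357

T = 1.25;  σ√T = 0.1901
ln(S/K) + (r + σ²/2)T = ln(220/190) + (0.036 + 0.17²/2)·1.25 = 0.1466 + 0.0631 = 0.2097
d₁ = 0.2097 / 0.1901 = 1.1031 → 1.10
N(d₁) = N(1.10) = 0.8643
Δ_put = N(d₁) − 1 = 0.8643 − 1 = -0.1357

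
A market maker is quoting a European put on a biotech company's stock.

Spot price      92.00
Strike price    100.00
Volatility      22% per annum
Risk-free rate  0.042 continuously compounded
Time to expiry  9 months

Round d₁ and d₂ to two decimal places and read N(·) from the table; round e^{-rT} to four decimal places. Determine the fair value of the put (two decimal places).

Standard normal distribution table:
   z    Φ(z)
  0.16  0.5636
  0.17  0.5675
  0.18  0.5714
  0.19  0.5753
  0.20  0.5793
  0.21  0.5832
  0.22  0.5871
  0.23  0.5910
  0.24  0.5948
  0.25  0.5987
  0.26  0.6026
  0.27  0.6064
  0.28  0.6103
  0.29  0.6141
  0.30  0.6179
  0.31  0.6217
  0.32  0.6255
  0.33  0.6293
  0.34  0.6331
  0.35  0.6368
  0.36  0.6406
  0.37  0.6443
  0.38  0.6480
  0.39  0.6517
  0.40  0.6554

9.86

σ√T = 0.22 × 0.8660 = 0.1905
d₁ = [ln(92/100) + (0.042 + 0.22²/2)·0.75] / 0.1905 = [-0.0834 + 0.0497] / 0.1905 = -0.1770 ⇒ -0.18
d₂ = d₁ − σ√T = -0.1770 − 0.1905 = -0.3676 ⇒ -0.37
exp(−rT) = exp(−0.042·0.75) = 0.9690
P = 100·0.9690·N(0.37) − 92·N(0.18) = 100·0.9690·0.6443 − 92·0.5714 = 62.4327 − 52.5688 = 9.8639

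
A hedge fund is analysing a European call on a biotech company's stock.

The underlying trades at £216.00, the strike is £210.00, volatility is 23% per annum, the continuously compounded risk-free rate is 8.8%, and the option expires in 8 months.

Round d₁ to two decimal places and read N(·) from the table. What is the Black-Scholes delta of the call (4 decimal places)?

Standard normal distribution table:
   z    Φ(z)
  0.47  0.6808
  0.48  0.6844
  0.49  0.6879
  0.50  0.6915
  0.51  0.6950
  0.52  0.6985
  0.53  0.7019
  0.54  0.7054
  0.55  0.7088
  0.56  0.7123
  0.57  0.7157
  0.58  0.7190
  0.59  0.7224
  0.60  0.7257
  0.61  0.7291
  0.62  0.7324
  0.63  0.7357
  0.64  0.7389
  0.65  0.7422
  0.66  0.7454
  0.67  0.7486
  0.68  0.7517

σ√T = 0.23 × 0.8165 = 0.1878
ln(S/K) + (r + σ²/2)T = ln(216/210) + (0.088 + 0.23²/2)·0.6667 = 0.0282 + 0.0763 = 0.1045
d₁ = 0.1045 / 0.1878 = 0.5563 → 0.56
N(d₁) = N(0.56) = 0.7123
Δ_call = N(d₁) = 0.7123

0.7123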